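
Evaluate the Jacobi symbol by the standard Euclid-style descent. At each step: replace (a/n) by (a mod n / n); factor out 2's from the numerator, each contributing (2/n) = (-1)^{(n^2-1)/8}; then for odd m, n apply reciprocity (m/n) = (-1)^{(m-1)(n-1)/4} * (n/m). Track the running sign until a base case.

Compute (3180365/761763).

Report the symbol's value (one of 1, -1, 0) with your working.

1

(3180365/761763): 3180365 mod 761763 = 133313, so (3180365/761763) = (133313/761763)
flip (133313/761763) -> (761763/133313): both odd, 133313 mod 4 = 1, 761763 mod 4 = 3, so the flip contributes +1; sign now +1
(761763/133313): 761763 mod 133313 = 95198, so (761763/133313) = (95198/133313)
factor out 2^1: 95198 = 2^1·47599; with 133313 mod 8 = 1, (2/133313) = +1; sign now +1; continue with (47599/133313)
flip (47599/133313) -> (133313/47599): both odd, 47599 mod 4 = 3, 133313 mod 4 = 1, so the flip contributes +1; sign now +1
(133313/47599): 133313 mod 47599 = 38115, so (133313/47599) = (38115/47599)
flip (38115/47599) -> (47599/38115): both odd, 38115 mod 4 = 3, 47599 mod 4 = 3, so the flip contributes -1; sign now -1
(47599/38115): 47599 mod 38115 = 9484, so (47599/38115) = (9484/38115)
factor out 2^2: 9484 = 2^2·2371; with 38115 mod 8 = 3, (2/38115) = -1; sign now -1; continue with (2371/38115)
flip (2371/38115) -> (38115/2371): both odd, 2371 mod 4 = 3, 38115 mod 4 = 3, so the flip contributes -1; sign now +1
(38115/2371): 38115 mod 2371 = 179, so (38115/2371) = (179/2371)
flip (179/2371) -> (2371/179): both odd, 179 mod 4 = 3, 2371 mod 4 = 3, so the flip contributes -1; sign now -1
(2371/179): 2371 mod 179 = 44, so (2371/179) = (44/179)
factor out 2^2: 44 = 2^2·11; with 179 mod 8 = 3, (2/179) = -1; sign now -1; continue with (11/179)
flip (11/179) -> (179/11): both odd, 11 mod 4 = 3, 179 mod 4 = 3, so the flip contributes -1; sign now +1
(179/11): 179 mod 11 = 3, so (179/11) = (3/11)
flip (3/11) -> (11/3): both odd, 3 mod 4 = 3, 11 mod 4 = 3, so the flip contributes -1; sign now -1
(11/3): 11 mod 3 = 2, so (11/3) = (2/3)
factor out 2^1: 2 = 2^1·1; with 3 mod 8 = 3, (2/3) = -1; sign now +1; continue with (1/3)
reached (1/3) = 1, so the symbol is +1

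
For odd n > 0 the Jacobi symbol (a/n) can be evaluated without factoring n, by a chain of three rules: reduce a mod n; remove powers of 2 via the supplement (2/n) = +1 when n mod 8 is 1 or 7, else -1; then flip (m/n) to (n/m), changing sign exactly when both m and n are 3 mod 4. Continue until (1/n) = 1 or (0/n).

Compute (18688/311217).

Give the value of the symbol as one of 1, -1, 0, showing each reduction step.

1

factor out 2^8: 18688 = 2^8·73; with 311217 mod 8 = 1, (2/311217) = +1; sign now +1; continue with (73/311217)
flip (73/311217) -> (311217/73): both odd, 73 mod 4 = 1, 311217 mod 4 = 1, so the flip contributes +1; sign now +1
(311217/73): 311217 mod 73 = 18, so (311217/73) = (18/73)
factor out 2^1: 18 = 2^1·9; with 73 mod 8 = 1, (2/73) = +1; sign now +1; continue with (9/73)
flip (9/73) -> (73/9): both odd, 9 mod 4 = 1, 73 mod 4 = 1, so the flip contributes +1; sign now +1
(73/9): 73 mod 9 = 1, so (73/9) = (1/9)
reached (1/9) = 1, so the symbol is +1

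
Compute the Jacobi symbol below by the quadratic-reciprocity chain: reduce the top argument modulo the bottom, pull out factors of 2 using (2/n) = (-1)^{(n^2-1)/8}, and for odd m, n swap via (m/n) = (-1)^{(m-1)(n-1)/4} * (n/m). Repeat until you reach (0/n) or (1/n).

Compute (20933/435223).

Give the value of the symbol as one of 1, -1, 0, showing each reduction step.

flip (20933/435223) -> (435223/20933): both odd, 20933 mod 4 = 1, 435223 mod 4 = 3, so the flip contributes +1; sign now +1
(435223/20933): 435223 mod 20933 = 16563, so (435223/20933) = (16563/20933)
flip (16563/20933) -> (20933/16563): both odd, 16563 mod 4 = 3, 20933 mod 4 = 1, so the flip contributes +1; sign now +1
(20933/16563): 20933 mod 16563 = 4370, so (20933/16563) = (4370/16563)
factor out 2^1: 4370 = 2^1·2185; with 16563 mod 8 = 3, (2/16563) = -1; sign now -1; continue with (2185/16563)
flip (2185/16563) -> (16563/2185): both odd, 2185 mod 4 = 1, 16563 mod 4 = 3, so the flip contributes +1; sign now -1
(16563/2185): 16563 mod 2185 = 1268, so (16563/2185) = (1268/2185)
factor out 2^2: 1268 = 2^2·317; with 2185 mod 8 = 1, (2/2185) = +1; sign now -1; continue with (317/2185)
flip (317/2185) -> (2185/317): both odd, 317 mod 4 = 1, 2185 mod 4 = 1, so the flip contributes +1; sign now -1
(2185/317): 2185 mod 317 = 283, so (2185/317) = (283/317)
flip (283/317) -> (317/283): both odd, 283 mod 4 = 3, 317 mod 4 = 1, so the flip contributes +1; sign now -1
(317/283): 317 mod 283 = 34, so (317/283) = (34/283)
factor out 2^1: 34 = 2^1·17; with 283 mod 8 = 3, (2/283) = -1; sign now +1; continue with (17/283)
flip (17/283) -> (283/17): both odd, 17 mod 4 = 1, 283 mod 4 = 3, so the flip contributes +1; sign now +1
(283/17): 283 mod 17 = 11, so (283/17) = (11/17)
flip (11/17) -> (17/11): both odd, 11 mod 4 = 3, 17 mod 4 = 1, so the flip contributes +1; sign now +1
(17/11): 17 mod 11 = 6, so (17/11) = (6/11)
factor out 2^1: 6 = 2^1·3; with 11 mod 8 = 3, (2/11) = -1; sign now -1; continue with (3/11)
flip (3/11) -> (11/3): both odd, 3 mod 4 = 3, 11 mod 4 = 3, so the flip contributes -1; sign now +1
(11/3): 11 mod 3 = 2, so (11/3) = (2/3)
factor out 2^1: 2 = 2^1·1; with 3 mod 8 = 3, (2/3) = -1; sign now -1; continue with (1/3)
reached (1/3) = 1, so the symbol is -1

-1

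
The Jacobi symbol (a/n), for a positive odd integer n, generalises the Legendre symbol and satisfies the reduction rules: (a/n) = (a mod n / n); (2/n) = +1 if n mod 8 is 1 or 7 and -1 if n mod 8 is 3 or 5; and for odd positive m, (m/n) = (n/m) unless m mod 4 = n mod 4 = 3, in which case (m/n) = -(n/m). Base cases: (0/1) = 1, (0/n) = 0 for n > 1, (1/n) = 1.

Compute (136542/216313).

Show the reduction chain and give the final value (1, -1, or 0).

1

136542 = 2^1·68271; (2/216313) = +1 since 216313 mod 8 = 1, so (136542/216313) = (+1)^1·(68271/216313); sign now +1
reciprocity: (68271/216313) = +1·(216313/68271) since 68271 mod 4 = 3, 216313 mod 4 = 1; sign now +1
(216313/68271) = (11500/68271)   [reduce mod 68271]
11500 = 2^2·2875; (2/68271) = +1 since 68271 mod 8 = 7, so (11500/68271) = (+1)^2·(2875/68271); sign now +1
reciprocity: (2875/68271) = -1·(68271/2875) since 2875 mod 4 = 3, 68271 mod 4 = 3; sign now -1
(68271/2875) = (2146/2875)   [reduce mod 2875]
2146 = 2^1·1073; (2/2875) = -1 since 2875 mod 8 = 3, so (2146/2875) = (-1)^1·(1073/2875); sign now +1
reciprocity: (1073/2875) = +1·(2875/1073) since 1073 mod 4 = 1, 2875 mod 4 = 3; sign now +1
(2875/1073) = (729/1073)   [reduce mod 1073]
reciprocity: (729/1073) = +1·(1073/729) since 729 mod 4 = 1, 1073 mod 4 = 1; sign now +1
(1073/729) = (344/729)   [reduce mod 729]
344 = 2^3·43; (2/729) = +1 since 729 mod 8 = 1, so (344/729) = (+1)^3·(43/729); sign now +1
reciprocity: (43/729) = +1·(729/43) since 43 mod 4 = 3, 729 mod 4 = 1; sign now +1
(729/43) = (41/43)   [reduce mod 43]
reciprocity: (41/43) = +1·(43/41) since 41 mod 4 = 1, 43 mod 4 = 3; sign now +1
(43/41) = (2/41)   [reduce mod 41]
2 = 2^1·1; (2/41) = +1 since 41 mod 8 = 1, so (2/41) = (+1)^1·(1/41); sign now +1
(1/41) = 1; final value = sign = +1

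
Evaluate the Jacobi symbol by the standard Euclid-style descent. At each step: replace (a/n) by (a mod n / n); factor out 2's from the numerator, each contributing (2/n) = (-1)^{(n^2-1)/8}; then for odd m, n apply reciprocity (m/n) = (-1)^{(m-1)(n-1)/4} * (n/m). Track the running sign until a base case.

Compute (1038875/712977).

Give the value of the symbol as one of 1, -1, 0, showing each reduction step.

(1038875/712977) = (325898/712977)   [reduce mod 712977]
325898 = 2^1·162949; (2/712977) = +1 since 712977 mod 8 = 1, so (325898/712977) = (+1)^1·(162949/712977); sign now +1
reciprocity: (162949/712977) = +1·(712977/162949) since 162949 mod 4 = 1, 712977 mod 4 = 1; sign now +1
(712977/162949) = (61181/162949)   [reduce mod 162949]
reciprocity: (61181/162949) = +1·(162949/61181) since 61181 mod 4 = 1, 162949 mod 4 = 1; sign now +1
(162949/61181) = (40587/61181)   [reduce mod 61181]
reciprocity: (40587/61181) = +1·(61181/40587) since 40587 mod 4 = 3, 61181 mod 4 = 1; sign now +1
(61181/40587) = (20594/40587)   [reduce mod 40587]
20594 = 2^1·10297; (2/40587) = -1 since 40587 mod 8 = 3, so (20594/40587) = (-1)^1·(10297/40587); sign now -1
reciprocity: (10297/40587) = +1·(40587/10297) since 10297 mod 4 = 1, 40587 mod 4 = 3; sign now -1
(40587/10297) = (9696/10297)   [reduce mod 10297]
9696 = 2^5·303; (2/10297) = +1 since 10297 mod 8 = 1, so (9696/10297) = (+1)^5·(303/10297); sign now -1
reciprocity: (303/10297) = +1·(10297/303) since 303 mod 4 = 3, 10297 mod 4 = 1; sign now -1
(10297/303) = (298/303)   [reduce mod 303]
298 = 2^1·149; (2/303) = +1 since 303 mod 8 = 7, so (298/303) = (+1)^1·(149/303); sign now -1
reciprocity: (149/303) = +1·(303/149) since 149 mod 4 = 1, 303 mod 4 = 3; sign now -1
(303/149) = (5/149)   [reduce mod 149]
reciprocity: (5/149) = +1·(149/5) since 5 mod 4 = 1, 149 mod 4 = 1; sign now -1
(149/5) = (4/5)   [reduce mod 5]
4 = 2^2·1; (2/5) = -1 since 5 mod 8 = 5, so (4/5) = (-1)^2·(1/5); sign now -1
(1/5) = 1; final value = sign = -1

-1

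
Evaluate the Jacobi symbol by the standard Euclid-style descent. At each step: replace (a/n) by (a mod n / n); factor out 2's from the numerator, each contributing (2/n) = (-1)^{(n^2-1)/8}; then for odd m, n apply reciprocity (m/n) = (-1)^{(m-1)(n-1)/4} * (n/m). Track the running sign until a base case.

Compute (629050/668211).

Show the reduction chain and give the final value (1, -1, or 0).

1

629050 = 2^1·314525; (2/668211) = -1 since 668211 mod 8 = 3, so (629050/668211) = (-1)^1·(314525/668211); sign now -1
reciprocity: (314525/668211) = +1·(668211/314525) since 314525 mod 4 = 1, 668211 mod 4 = 3; sign now -1
(668211/314525) = (39161/314525)   [reduce mod 314525]
reciprocity: (39161/314525) = +1·(314525/39161) since 39161 mod 4 = 1, 314525 mod 4 = 1; sign now -1
(314525/39161) = (1237/39161)   [reduce mod 39161]
reciprocity: (1237/39161) = +1·(39161/1237) since 1237 mod 4 = 1, 39161 mod 4 = 1; sign now -1
(39161/1237) = (814/1237)   [reduce mod 1237]
814 = 2^1·407; (2/1237) = -1 since 1237 mod 8 = 5, so (814/1237) = (-1)^1·(407/1237); sign now +1
reciprocity: (407/1237) = +1·(1237/407) since 407 mod 4 = 3, 1237 mod 4 = 1; sign now +1
(1237/407) = (16/407)   [reduce mod 407]
16 = 2^4·1; (2/407) = +1 since 407 mod 8 = 7, so (16/407) = (+1)^4·(1/407); sign now +1
(1/407) = 1; final value = sign = +1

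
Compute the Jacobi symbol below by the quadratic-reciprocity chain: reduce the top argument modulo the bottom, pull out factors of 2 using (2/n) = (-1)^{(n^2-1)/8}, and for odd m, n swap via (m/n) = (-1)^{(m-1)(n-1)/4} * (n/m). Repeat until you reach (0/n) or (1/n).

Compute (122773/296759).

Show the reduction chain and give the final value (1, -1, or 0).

-1

reciprocity: (122773/296759) = +1·(296759/122773) since 122773 mod 4 = 1, 296759 mod 4 = 3; sign now +1
(296759/122773) = (51213/122773)   [reduce mod 122773]
reciprocity: (51213/122773) = +1·(122773/51213) since 51213 mod 4 = 1, 122773 mod 4 = 1; sign now +1
(122773/51213) = (20347/51213)   [reduce mod 51213]
reciprocity: (20347/51213) = +1·(51213/20347) since 20347 mod 4 = 3, 51213 mod 4 = 1; sign now +1
(51213/20347) = (10519/20347)   [reduce mod 20347]
reciprocity: (10519/20347) = -1·(20347/10519) since 10519 mod 4 = 3, 20347 mod 4 = 3; sign now -1
(20347/10519) = (9828/10519)   [reduce mod 10519]
9828 = 2^2·2457; (2/10519) = +1 since 10519 mod 8 = 7, so (9828/10519) = (+1)^2·(2457/10519); sign now -1
reciprocity: (2457/10519) = +1·(10519/2457) since 2457 mod 4 = 1, 10519 mod 4 = 3; sign now -1
(10519/2457) = (691/2457)   [reduce mod 2457]
reciprocity: (691/2457) = +1·(2457/691) since 691 mod 4 = 3, 2457 mod 4 = 1; sign now -1
(2457/691) = (384/691)   [reduce mod 691]
384 = 2^7·3; (2/691) = -1 since 691 mod 8 = 3, so (384/691) = (-1)^7·(3/691); sign now +1
reciprocity: (3/691) = -1·(691/3) since 3 mod 4 = 3, 691 mod 4 = 3; sign now -1
(691/3) = (1/3)   [reduce mod 3]
(1/3) = 1; final value = sign = -1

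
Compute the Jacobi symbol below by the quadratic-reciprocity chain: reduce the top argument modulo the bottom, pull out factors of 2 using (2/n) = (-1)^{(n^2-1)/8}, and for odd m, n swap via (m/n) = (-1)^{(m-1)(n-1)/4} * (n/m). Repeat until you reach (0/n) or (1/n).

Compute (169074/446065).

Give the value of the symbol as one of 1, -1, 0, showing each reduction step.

factor out 2^1: 169074 = 2^1·84537; with 446065 mod 8 = 1, (2/446065) = +1; sign now +1; continue with (84537/446065)
flip (84537/446065) -> (446065/84537): both odd, 84537 mod 4 = 1, 446065 mod 4 = 1, so the flip contributes +1; sign now +1
(446065/84537): 446065 mod 84537 = 23380, so (446065/84537) = (23380/84537)
factor out 2^2: 23380 = 2^2·5845; with 84537 mod 8 = 1, (2/84537) = +1; sign now +1; continue with (5845/84537)
flip (5845/84537) -> (84537/5845): both odd, 5845 mod 4 = 1, 84537 mod 4 = 1, so the flip contributes +1; sign now +1
(84537/5845): 84537 mod 5845 = 2707, so (84537/5845) = (2707/5845)
flip (2707/5845) -> (5845/2707): both odd, 2707 mod 4 = 3, 5845 mod 4 = 1, so the flip contributes +1; sign now +1
(5845/2707): 5845 mod 2707 = 431, so (5845/2707) = (431/2707)
flip (431/2707) -> (2707/431): both odd, 431 mod 4 = 3, 2707 mod 4 = 3, so the flip contributes -1; sign now -1
(2707/431): 2707 mod 431 = 121, so (2707/431) = (121/431)
flip (121/431) -> (431/121): both odd, 121 mod 4 = 1, 431 mod 4 = 3, so the flip contributes +1; sign now -1
(431/121): 431 mod 121 = 68, so (431/121) = (68/121)
factor out 2^2: 68 = 2^2·17; with 121 mod 8 = 1, (2/121) = +1; sign now -1; continue with (17/121)
flip (17/121) -> (121/17): both odd, 17 mod 4 = 1, 121 mod 4 = 1, so the flip contributes +1; sign now -1
(121/17): 121 mod 17 = 2, so (121/17) = (2/17)
factor out 2^1: 2 = 2^1·1; with 17 mod 8 = 1, (2/17) = +1; sign now -1; continue with (1/17)
reached (1/17) = 1, so the symbol is -1

-1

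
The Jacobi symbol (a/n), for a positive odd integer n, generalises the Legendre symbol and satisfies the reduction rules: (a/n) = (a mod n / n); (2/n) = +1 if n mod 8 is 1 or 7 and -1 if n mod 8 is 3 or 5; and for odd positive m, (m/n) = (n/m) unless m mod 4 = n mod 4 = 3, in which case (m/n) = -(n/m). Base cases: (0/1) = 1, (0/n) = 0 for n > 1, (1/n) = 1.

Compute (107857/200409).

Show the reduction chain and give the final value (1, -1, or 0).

1

flip (107857/200409) -> (200409/107857): both odd, 107857 mod 4 = 1, 200409 mod 4 = 1, so the flip contributes +1; sign now +1
(200409/107857): 200409 mod 107857 = 92552, so (200409/107857) = (92552/107857)
factor out 2^3: 92552 = 2^3·11569; with 107857 mod 8 = 1, (2/107857) = +1; sign now +1; continue with (11569/107857)
flip (11569/107857) -> (107857/11569): both odd, 11569 mod 4 = 1, 107857 mod 4 = 1, so the flip contributes +1; sign now +1
(107857/11569): 107857 mod 11569 = 3736, so (107857/11569) = (3736/11569)
factor out 2^3: 3736 = 2^3·467; with 11569 mod 8 = 1, (2/11569) = +1; sign now +1; continue with (467/11569)
flip (467/11569) -> (11569/467): both odd, 467 mod 4 = 3, 11569 mod 4 = 1, so the flip contributes +1; sign now +1
(11569/467): 11569 mod 467 = 361, so (11569/467) = (361/467)
flip (361/467) -> (467/361): both odd, 361 mod 4 = 1, 467 mod 4 = 3, so the flip contributes +1; sign now +1
(467/361): 467 mod 361 = 106, so (467/361) = (106/361)
factor out 2^1: 106 = 2^1·53; with 361 mod 8 = 1, (2/361) = +1; sign now +1; continue with (53/361)
flip (53/361) -> (361/53): both odd, 53 mod 4 = 1, 361 mod 4 = 1, so the flip contributes +1; sign now +1
(361/53): 361 mod 53 = 43, so (361/53) = (43/53)
flip (43/53) -> (53/43): both odd, 43 mod 4 = 3, 53 mod 4 = 1, so the flip contributes +1; sign now +1
(53/43): 53 mod 43 = 10, so (53/43) = (10/43)
factor out 2^1: 10 = 2^1·5; with 43 mod 8 = 3, (2/43) = -1; sign now -1; continue with (5/43)
flip (5/43) -> (43/5): both odd, 5 mod 4 = 1, 43 mod 4 = 3, so the flip contributes +1; sign now -1
(43/5): 43 mod 5 = 3, so (43/5) = (3/5)
flip (3/5) -> (5/3): both odd, 3 mod 4 = 3, 5 mod 4 = 1, so the flip contributes +1; sign now -1
(5/3): 5 mod 3 = 2, so (5/3) = (2/3)
factor out 2^1: 2 = 2^1·1; with 3 mod 8 = 3, (2/3) = -1; sign now +1; continue with (1/3)
reached (1/3) = 1, so the symbol is +1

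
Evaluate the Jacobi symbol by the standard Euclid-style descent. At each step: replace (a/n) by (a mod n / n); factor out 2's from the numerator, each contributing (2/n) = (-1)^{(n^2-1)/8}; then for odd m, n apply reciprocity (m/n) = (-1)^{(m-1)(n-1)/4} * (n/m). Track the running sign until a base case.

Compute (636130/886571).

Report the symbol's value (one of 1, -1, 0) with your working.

-1

factor out 2^1: 636130 = 2^1·318065; with 886571 mod 8 = 3, (2/886571) = -1; sign now -1; continue with (318065/886571)
flip (318065/886571) -> (886571/318065): both odd, 318065 mod 4 = 1, 886571 mod 4 = 3, so the flip contributes +1; sign now -1
(886571/318065): 886571 mod 318065 = 250441, so (886571/318065) = (250441/318065)
flip (250441/318065) -> (318065/250441): both odd, 250441 mod 4 = 1, 318065 mod 4 = 1, so the flip contributes +1; sign now -1
(318065/250441): 318065 mod 250441 = 67624, so (318065/250441) = (67624/250441)
factor out 2^3: 67624 = 2^3·8453; with 250441 mod 8 = 1, (2/250441) = +1; sign now -1; continue with (8453/250441)
flip (8453/250441) -> (250441/8453): both odd, 8453 mod 4 = 1, 250441 mod 4 = 1, so the flip contributes +1; sign now -1
(250441/8453): 250441 mod 8453 = 5304, so (250441/8453) = (5304/8453)
factor out 2^3: 5304 = 2^3·663; with 8453 mod 8 = 5, (2/8453) = -1; sign now +1; continue with (663/8453)
flip (663/8453) -> (8453/663): both odd, 663 mod 4 = 3, 8453 mod 4 = 1, so the flip contributes +1; sign now +1
(8453/663): 8453 mod 663 = 497, so (8453/663) = (497/663)
flip (497/663) -> (663/497): both odd, 497 mod 4 = 1, 663 mod 4 = 3, so the flip contributes +1; sign now +1
(663/497): 663 mod 497 = 166, so (663/497) = (166/497)
factor out 2^1: 166 = 2^1·83; with 497 mod 8 = 1, (2/497) = +1; sign now +1; continue with (83/497)
flip (83/497) -> (497/83): both odd, 83 mod 4 = 3, 497 mod 4 = 1, so the flip contributes +1; sign now +1
(497/83): 497 mod 83 = 82, so (497/83) = (82/83)
factor out 2^1: 82 = 2^1·41; with 83 mod 8 = 3, (2/83) = -1; sign now -1; continue with (41/83)
flip (41/83) -> (83/41): both odd, 41 mod 4 = 1, 83 mod 4 = 3, so the flip contributes +1; sign now -1
(83/41): 83 mod 41 = 1, so (83/41) = (1/41)
reached (1/41) = 1, so the symbol is -1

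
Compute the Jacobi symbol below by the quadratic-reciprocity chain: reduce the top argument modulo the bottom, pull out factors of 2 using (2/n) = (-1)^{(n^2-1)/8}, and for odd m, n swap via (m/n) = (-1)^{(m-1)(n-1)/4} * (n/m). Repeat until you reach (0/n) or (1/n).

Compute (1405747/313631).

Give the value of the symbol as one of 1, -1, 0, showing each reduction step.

-1

(1405747/313631) = (151223/313631)   [reduce mod 313631]
reciprocity: (151223/313631) = -1·(313631/151223) since 151223 mod 4 = 3, 313631 mod 4 = 3; sign now -1
(313631/151223) = (11185/151223)   [reduce mod 151223]
reciprocity: (11185/151223) = +1·(151223/11185) since 11185 mod 4 = 1, 151223 mod 4 = 3; sign now -1
(151223/11185) = (5818/11185)   [reduce mod 11185]
5818 = 2^1·2909; (2/11185) = +1 since 11185 mod 8 = 1, so (5818/11185) = (+1)^1·(2909/11185); sign now -1
reciprocity: (2909/11185) = +1·(11185/2909) since 2909 mod 4 = 1, 11185 mod 4 = 1; sign now -1
(11185/2909) = (2458/2909)   [reduce mod 2909]
2458 = 2^1·1229; (2/2909) = -1 since 2909 mod 8 = 5, so (2458/2909) = (-1)^1·(1229/2909); sign now +1
reciprocity: (1229/2909) = +1·(2909/1229) since 1229 mod 4 = 1, 2909 mod 4 = 1; sign now +1
(2909/1229) = (451/1229)   [reduce mod 1229]
reciprocity: (451/1229) = +1·(1229/451) since 451 mod 4 = 3, 1229 mod 4 = 1; sign now +1
(1229/451) = (327/451)   [reduce mod 451]
reciprocity: (327/451) = -1·(451/327) since 327 mod 4 = 3, 451 mod 4 = 3; sign now -1
(451/327) = (124/327)   [reduce mod 327]
124 = 2^2·31; (2/327) = +1 since 327 mod 8 = 7, so (124/327) = (+1)^2·(31/327); sign now -1
reciprocity: (31/327) = -1·(327/31) since 31 mod 4 = 3, 327 mod 4 = 3; sign now +1
(327/31) = (17/31)   [reduce mod 31]
reciprocity: (17/31) = +1·(31/17) since 17 mod 4 = 1, 31 mod 4 = 3; sign now +1
(31/17) = (14/17)   [reduce mod 17]
14 = 2^1·7; (2/17) = +1 since 17 mod 8 = 1, so (14/17) = (+1)^1·(7/17); sign now +1
reciprocity: (7/17) = +1·(17/7) since 7 mod 4 = 3, 17 mod 4 = 1; sign now +1
(17/7) = (3/7)   [reduce mod 7]
reciprocity: (3/7) = -1·(7/3) since 3 mod 4 = 3, 7 mod 4 = 3; sign now -1
(7/3) = (1/3)   [reduce mod 3]
(1/3) = 1; final value = sign = -1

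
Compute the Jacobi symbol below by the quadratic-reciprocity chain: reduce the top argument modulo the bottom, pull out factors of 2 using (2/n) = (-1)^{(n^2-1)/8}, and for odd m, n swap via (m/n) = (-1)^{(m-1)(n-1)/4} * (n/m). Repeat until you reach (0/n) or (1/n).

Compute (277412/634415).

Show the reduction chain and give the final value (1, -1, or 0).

277412 = 2^2·69353; (2/634415) = +1 since 634415 mod 8 = 7, so (277412/634415) = (+1)^2·(69353/634415); sign now +1
reciprocity: (69353/634415) = +1·(634415/69353) since 69353 mod 4 = 1, 634415 mod 4 = 3; sign now +1
(634415/69353) = (10238/69353)   [reduce mod 69353]
10238 = 2^1·5119; (2/69353) = +1 since 69353 mod 8 = 1, so (10238/69353) = (+1)^1·(5119/69353); sign now +1
reciprocity: (5119/69353) = +1·(69353/5119) since 5119 mod 4 = 3, 69353 mod 4 = 1; sign now +1
(69353/5119) = (2806/5119)   [reduce mod 5119]
2806 = 2^1·1403; (2/5119) = +1 since 5119 mod 8 = 7, so (2806/5119) = (+1)^1·(1403/5119); sign now +1
reciprocity: (1403/5119) = -1·(5119/1403) since 1403 mod 4 = 3, 5119 mod 4 = 3; sign now -1
(5119/1403) = (910/1403)   [reduce mod 1403]
910 = 2^1·455; (2/1403) = -1 since 1403 mod 8 = 3, so (910/1403) = (-1)^1·(455/1403); sign now +1
reciprocity: (455/1403) = -1·(1403/455) since 455 mod 4 = 3, 1403 mod 4 = 3; sign now -1
(1403/455) = (38/455)   [reduce mod 455]
38 = 2^1·19; (2/455) = +1 since 455 mod 8 = 7, so (38/455) = (+1)^1·(19/455); sign now -1
reciprocity: (19/455) = -1·(455/19) since 19 mod 4 = 3, 455 mod 4 = 3; sign now +1
(455/19) = (18/19)   [reduce mod 19]
18 = 2^1·9; (2/19) = -1 since 19 mod 8 = 3, so (18/19) = (-1)^1·(9/19); sign now -1
reciprocity: (9/19) = +1·(19/9) since 9 mod 4 = 1, 19 mod 4 = 3; sign now -1
(19/9) = (1/9)   [reduce mod 9]
(1/9) = 1; final value = sign = -1

-1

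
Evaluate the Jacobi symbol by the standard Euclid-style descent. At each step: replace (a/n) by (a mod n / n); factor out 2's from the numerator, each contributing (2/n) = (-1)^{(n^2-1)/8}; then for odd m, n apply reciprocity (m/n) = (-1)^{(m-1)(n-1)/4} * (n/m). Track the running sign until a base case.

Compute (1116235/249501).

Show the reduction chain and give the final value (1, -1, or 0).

(1116235/249501) = (118231/249501)   [reduce mod 249501]
reciprocity: (118231/249501) = +1·(249501/118231) since 118231 mod 4 = 3, 249501 mod 4 = 1; sign now +1
(249501/118231) = (13039/118231)   [reduce mod 118231]
reciprocity: (13039/118231) = -1·(118231/13039) since 13039 mod 4 = 3, 118231 mod 4 = 3; sign now -1
(118231/13039) = (880/13039)   [reduce mod 13039]
880 = 2^4·55; (2/13039) = +1 since 13039 mod 8 = 7, so (880/13039) = (+1)^4·(55/13039); sign now -1
reciprocity: (55/13039) = -1·(13039/55) since 55 mod 4 = 3, 13039 mod 4 = 3; sign now +1
(13039/55) = (4/55)   [reduce mod 55]
4 = 2^2·1; (2/55) = +1 since 55 mod 8 = 7, so (4/55) = (+1)^2·(1/55); sign now +1
(1/55) = 1; final value = sign = +1

1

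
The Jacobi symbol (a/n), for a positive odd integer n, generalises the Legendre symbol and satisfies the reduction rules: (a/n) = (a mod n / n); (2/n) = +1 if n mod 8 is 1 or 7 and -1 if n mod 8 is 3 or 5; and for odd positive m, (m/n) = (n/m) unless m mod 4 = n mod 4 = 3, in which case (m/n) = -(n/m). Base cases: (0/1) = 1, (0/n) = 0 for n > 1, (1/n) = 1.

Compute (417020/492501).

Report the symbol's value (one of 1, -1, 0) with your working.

-1

factor out 2^2: 417020 = 2^2·104255; with 492501 mod 8 = 5, (2/492501) = -1; sign now +1; continue with (104255/492501)
flip (104255/492501) -> (492501/104255): both odd, 104255 mod 4 = 3, 492501 mod 4 = 1, so the flip contributes +1; sign now +1
(492501/104255): 492501 mod 104255 = 75481, so (492501/104255) = (75481/104255)
flip (75481/104255) -> (104255/75481): both odd, 75481 mod 4 = 1, 104255 mod 4 = 3, so the flip contributes +1; sign now +1
(104255/75481): 104255 mod 75481 = 28774, so (104255/75481) = (28774/75481)
factor out 2^1: 28774 = 2^1·14387; with 75481 mod 8 = 1, (2/75481) = +1; sign now +1; continue with (14387/75481)
flip (14387/75481) -> (75481/14387): both odd, 14387 mod 4 = 3, 75481 mod 4 = 1, so the flip contributes +1; sign now +1
(75481/14387): 75481 mod 14387 = 3546, so (75481/14387) = (3546/14387)
factor out 2^1: 3546 = 2^1·1773; with 14387 mod 8 = 3, (2/14387) = -1; sign now -1; continue with (1773/14387)
flip (1773/14387) -> (14387/1773): both odd, 1773 mod 4 = 1, 14387 mod 4 = 3, so the flip contributes +1; sign now -1
(14387/1773): 14387 mod 1773 = 203, so (14387/1773) = (203/1773)
flip (203/1773) -> (1773/203): both odd, 203 mod 4 = 3, 1773 mod 4 = 1, so the flip contributes +1; sign now -1
(1773/203): 1773 mod 203 = 149, so (1773/203) = (149/203)
flip (149/203) -> (203/149): both odd, 149 mod 4 = 1, 203 mod 4 = 3, so the flip contributes +1; sign now -1
(203/149): 203 mod 149 = 54, so (203/149) = (54/149)
factor out 2^1: 54 = 2^1·27; with 149 mod 8 = 5, (2/149) = -1; sign now +1; continue with (27/149)
flip (27/149) -> (149/27): both odd, 27 mod 4 = 3, 149 mod 4 = 1, so the flip contributes +1; sign now +1
(149/27): 149 mod 27 = 14, so (149/27) = (14/27)
factor out 2^1: 14 = 2^1·7; with 27 mod 8 = 3, (2/27) = -1; sign now -1; continue with (7/27)
flip (7/27) -> (27/7): both odd, 7 mod 4 = 3, 27 mod 4 = 3, so the flip contributes -1; sign now +1
(27/7): 27 mod 7 = 6, so (27/7) = (6/7)
factor out 2^1: 6 = 2^1·3; with 7 mod 8 = 7, (2/7) = +1; sign now +1; continue with (3/7)
flip (3/7) -> (7/3): both odd, 3 mod 4 = 3, 7 mod 4 = 3, so the flip contributes -1; sign now -1
(7/3): 7 mod 3 = 1, so (7/3) = (1/3)
reached (1/3) = 1, so the symbol is -1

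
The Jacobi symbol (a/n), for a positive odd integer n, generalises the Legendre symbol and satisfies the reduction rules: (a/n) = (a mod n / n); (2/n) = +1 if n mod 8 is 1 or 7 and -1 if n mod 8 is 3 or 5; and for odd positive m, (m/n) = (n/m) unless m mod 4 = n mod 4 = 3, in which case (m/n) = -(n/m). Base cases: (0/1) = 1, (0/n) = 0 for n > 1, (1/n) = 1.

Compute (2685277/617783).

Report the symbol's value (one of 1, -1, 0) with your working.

(2685277/617783) = (214145/617783)   [reduce mod 617783]
reciprocity: (214145/617783) = +1·(617783/214145) since 214145 mod 4 = 1, 617783 mod 4 = 3; sign now +1
(617783/214145) = (189493/214145)   [reduce mod 214145]
reciprocity: (189493/214145) = +1·(214145/189493) since 189493 mod 4 = 1, 214145 mod 4 = 1; sign now +1
(214145/189493) = (24652/189493)   [reduce mod 189493]
24652 = 2^2·6163; (2/189493) = -1 since 189493 mod 8 = 5, so (24652/189493) = (-1)^2·(6163/189493); sign now +1
reciprocity: (6163/189493) = +1·(189493/6163) since 6163 mod 4 = 3, 189493 mod 4 = 1; sign now +1
(189493/6163) = (4603/6163)   [reduce mod 6163]
reciprocity: (4603/6163) = -1·(6163/4603) since 4603 mod 4 = 3, 6163 mod 4 = 3; sign now -1
(6163/4603) = (1560/4603)   [reduce mod 4603]
1560 = 2^3·195; (2/4603) = -1 since 4603 mod 8 = 3, so (1560/4603) = (-1)^3·(195/4603); sign now +1
reciprocity: (195/4603) = -1·(4603/195) since 195 mod 4 = 3, 4603 mod 4 = 3; sign now -1
(4603/195) = (118/195)   [reduce mod 195]
118 = 2^1·59; (2/195) = -1 since 195 mod 8 = 3, so (118/195) = (-1)^1·(59/195); sign now +1
reciprocity: (59/195) = -1·(195/59) since 59 mod 4 = 3, 195 mod 4 = 3; sign now -1
(195/59) = (18/59)   [reduce mod 59]
18 = 2^1·9; (2/59) = -1 since 59 mod 8 = 3, so (18/59) = (-1)^1·(9/59); sign now +1
reciprocity: (9/59) = +1·(59/9) since 9 mod 4 = 1, 59 mod 4 = 3; sign now +1
(59/9) = (5/9)   [reduce mod 9]
reciprocity: (5/9) = +1·(9/5) since 5 mod 4 = 1, 9 mod 4 = 1; sign now +1
(9/5) = (4/5)   [reduce mod 5]
4 = 2^2·1; (2/5) = -1 since 5 mod 8 = 5, so (4/5) = (-1)^2·(1/5); sign now +1
(1/5) = 1; final value = sign = +1

1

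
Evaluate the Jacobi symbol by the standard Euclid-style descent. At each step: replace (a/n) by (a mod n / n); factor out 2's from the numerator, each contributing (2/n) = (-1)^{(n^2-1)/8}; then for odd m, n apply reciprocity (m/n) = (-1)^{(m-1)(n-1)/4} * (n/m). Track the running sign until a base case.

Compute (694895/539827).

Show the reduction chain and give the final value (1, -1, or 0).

1

(694895/539827) = (155068/539827)   [reduce mod 539827]
155068 = 2^2·38767; (2/539827) = -1 since 539827 mod 8 = 3, so (155068/539827) = (-1)^2·(38767/539827); sign now +1
reciprocity: (38767/539827) = -1·(539827/38767) since 38767 mod 4 = 3, 539827 mod 4 = 3; sign now -1
(539827/38767) = (35856/38767)   [reduce mod 38767]
35856 = 2^4·2241; (2/38767) = +1 since 38767 mod 8 = 7, so (35856/38767) = (+1)^4·(2241/38767); sign now -1
reciprocity: (2241/38767) = +1·(38767/2241) since 2241 mod 4 = 1, 38767 mod 4 = 3; sign now -1
(38767/2241) = (670/2241)   [reduce mod 2241]
670 = 2^1·335; (2/2241) = +1 since 2241 mod 8 = 1, so (670/2241) = (+1)^1·(335/2241); sign now -1
reciprocity: (335/2241) = +1·(2241/335) since 335 mod 4 = 3, 2241 mod 4 = 1; sign now -1
(2241/335) = (231/335)   [reduce mod 335]
reciprocity: (231/335) = -1·(335/231) since 231 mod 4 = 3, 335 mod 4 = 3; sign now +1
(335/231) = (104/231)   [reduce mod 231]
104 = 2^3·13; (2/231) = +1 since 231 mod 8 = 7, so (104/231) = (+1)^3·(13/231); sign now +1
reciprocity: (13/231) = +1·(231/13) since 13 mod 4 = 1, 231 mod 4 = 3; sign now +1
(231/13) = (10/13)   [reduce mod 13]
10 = 2^1·5; (2/13) = -1 since 13 mod 8 = 5, so (10/13) = (-1)^1·(5/13); sign now -1
reciprocity: (5/13) = +1·(13/5) since 5 mod 4 = 1, 13 mod 4 = 1; sign now -1
(13/5) = (3/5)   [reduce mod 5]
reciprocity: (3/5) = +1·(5/3) since 3 mod 4 = 3, 5 mod 4 = 1; sign now -1
(5/3) = (2/3)   [reduce mod 3]
2 = 2^1·1; (2/3) = -1 since 3 mod 8 = 3, so (2/3) = (-1)^1·(1/3); sign now +1
(1/3) = 1; final value = sign = +1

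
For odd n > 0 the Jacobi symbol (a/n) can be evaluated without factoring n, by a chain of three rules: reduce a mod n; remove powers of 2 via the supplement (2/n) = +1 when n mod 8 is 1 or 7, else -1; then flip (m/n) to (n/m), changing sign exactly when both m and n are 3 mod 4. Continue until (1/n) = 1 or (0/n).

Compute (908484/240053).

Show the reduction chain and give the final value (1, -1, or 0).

-1

(908484/240053) = (188325/240053)   [reduce mod 240053]
reciprocity: (188325/240053) = +1·(240053/188325) since 188325 mod 4 = 1, 240053 mod 4 = 1; sign now +1
(240053/188325) = (51728/188325)   [reduce mod 188325]
51728 = 2^4·3233; (2/188325) = -1 since 188325 mod 8 = 5, so (51728/188325) = (-1)^4·(3233/188325); sign now +1
reciprocity: (3233/188325) = +1·(188325/3233) since 3233 mod 4 = 1, 188325 mod 4 = 1; sign now +1
(188325/3233) = (811/3233)   [reduce mod 3233]
reciprocity: (811/3233) = +1·(3233/811) since 811 mod 4 = 3, 3233 mod 4 = 1; sign now +1
(3233/811) = (800/811)   [reduce mod 811]
800 = 2^5·25; (2/811) = -1 since 811 mod 8 = 3, so (800/811) = (-1)^5·(25/811); sign now -1
reciprocity: (25/811) = +1·(811/25) since 25 mod 4 = 1, 811 mod 4 = 3; sign now -1
(811/25) = (11/25)   [reduce mod 25]
reciprocity: (11/25) = +1·(25/11) since 11 mod 4 = 3, 25 mod 4 = 1; sign now -1
(25/11) = (3/11)   [reduce mod 11]
reciprocity: (3/11) = -1·(11/3) since 3 mod 4 = 3, 11 mod 4 = 3; sign now +1
(11/3) = (2/3)   [reduce mod 3]
2 = 2^1·1; (2/3) = -1 since 3 mod 8 = 3, so (2/3) = (-1)^1·(1/3); sign now -1
(1/3) = 1; final value = sign = -1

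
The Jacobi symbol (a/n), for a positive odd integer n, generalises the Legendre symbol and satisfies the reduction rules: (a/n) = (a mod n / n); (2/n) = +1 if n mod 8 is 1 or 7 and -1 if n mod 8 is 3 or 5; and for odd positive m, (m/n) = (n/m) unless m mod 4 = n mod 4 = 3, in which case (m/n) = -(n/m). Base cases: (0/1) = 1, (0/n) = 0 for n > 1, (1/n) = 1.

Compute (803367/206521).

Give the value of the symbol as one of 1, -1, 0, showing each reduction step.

(803367/206521) = (183804/206521)   [reduce mod 206521]
183804 = 2^2·45951; (2/206521) = +1 since 206521 mod 8 = 1, so (183804/206521) = (+1)^2·(45951/206521); sign now +1
reciprocity: (45951/206521) = +1·(206521/45951) since 45951 mod 4 = 3, 206521 mod 4 = 1; sign now +1
(206521/45951) = (22717/45951)   [reduce mod 45951]
reciprocity: (22717/45951) = +1·(45951/22717) since 22717 mod 4 = 1, 45951 mod 4 = 3; sign now +1
(45951/22717) = (517/22717)   [reduce mod 22717]
reciprocity: (517/22717) = +1·(22717/517) since 517 mod 4 = 1, 22717 mod 4 = 1; sign now +1
(22717/517) = (486/517)   [reduce mod 517]
486 = 2^1·243; (2/517) = -1 since 517 mod 8 = 5, so (486/517) = (-1)^1·(243/517); sign now -1
reciprocity: (243/517) = +1·(517/243) since 243 mod 4 = 3, 517 mod 4 = 1; sign now -1
(517/243) = (31/243)   [reduce mod 243]
reciprocity: (31/243) = -1·(243/31) since 31 mod 4 = 3, 243 mod 4 = 3; sign now +1
(243/31) = (26/31)   [reduce mod 31]
26 = 2^1·13; (2/31) = +1 since 31 mod 8 = 7, so (26/31) = (+1)^1·(13/31); sign now +1
reciprocity: (13/31) = +1·(31/13) since 13 mod 4 = 1, 31 mod 4 = 3; sign now +1
(31/13) = (5/13)   [reduce mod 13]
reciprocity: (5/13) = +1·(13/5) since 5 mod 4 = 1, 13 mod 4 = 1; sign now +1
(13/5) = (3/5)   [reduce mod 5]
reciprocity: (3/5) = +1·(5/3) since 3 mod 4 = 3, 5 mod 4 = 1; sign now +1
(5/3) = (2/3)   [reduce mod 3]
2 = 2^1·1; (2/3) = -1 since 3 mod 8 = 3, so (2/3) = (-1)^1·(1/3); sign now -1
(1/3) = 1; final value = sign = -1

-1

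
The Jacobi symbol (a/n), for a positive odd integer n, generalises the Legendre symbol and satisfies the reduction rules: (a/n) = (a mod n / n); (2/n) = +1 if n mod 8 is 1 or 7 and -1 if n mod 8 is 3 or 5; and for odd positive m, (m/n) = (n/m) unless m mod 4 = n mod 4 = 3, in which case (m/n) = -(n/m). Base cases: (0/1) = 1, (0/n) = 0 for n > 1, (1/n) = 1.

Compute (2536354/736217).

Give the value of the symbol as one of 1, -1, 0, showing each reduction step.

(2536354/736217): 2536354 mod 736217 = 327703, so (2536354/736217) = (327703/736217)
flip (327703/736217) -> (736217/327703): both odd, 327703 mod 4 = 3, 736217 mod 4 = 1, so the flip contributes +1; sign now +1
(736217/327703): 736217 mod 327703 = 80811, so (736217/327703) = (80811/327703)
flip (80811/327703) -> (327703/80811): both odd, 80811 mod 4 = 3, 327703 mod 4 = 3, so the flip contributes -1; sign now -1
(327703/80811): 327703 mod 80811 = 4459, so (327703/80811) = (4459/80811)
flip (4459/80811) -> (80811/4459): both odd, 4459 mod 4 = 3, 80811 mod 4 = 3, so the flip contributes -1; sign now +1
(80811/4459): 80811 mod 4459 = 549, so (80811/4459) = (549/4459)
flip (549/4459) -> (4459/549): both odd, 549 mod 4 = 1, 4459 mod 4 = 3, so the flip contributes +1; sign now +1
(4459/549): 4459 mod 549 = 67, so (4459/549) = (67/549)
flip (67/549) -> (549/67): both odd, 67 mod 4 = 3, 549 mod 4 = 1, so the flip contributes +1; sign now +1
(549/67): 549 mod 67 = 13, so (549/67) = (13/67)
flip (13/67) -> (67/13): both odd, 13 mod 4 = 1, 67 mod 4 = 3, so the flip contributes +1; sign now +1
(67/13): 67 mod 13 = 2, so (67/13) = (2/13)
factor out 2^1: 2 = 2^1·1; with 13 mod 8 = 5, (2/13) = -1; sign now -1; continue with (1/13)
reached (1/13) = 1, so the symbol is -1

-1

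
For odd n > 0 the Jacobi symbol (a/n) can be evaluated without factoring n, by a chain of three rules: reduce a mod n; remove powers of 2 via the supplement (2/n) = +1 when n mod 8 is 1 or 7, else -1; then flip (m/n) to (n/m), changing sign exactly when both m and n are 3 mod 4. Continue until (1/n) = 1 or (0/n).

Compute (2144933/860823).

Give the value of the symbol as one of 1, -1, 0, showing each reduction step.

-1

(2144933/860823): 2144933 mod 860823 = 423287, so (2144933/860823) = (423287/860823)
flip (423287/860823) -> (860823/423287): both odd, 423287 mod 4 = 3, 860823 mod 4 = 3, so the flip contributes -1; sign now -1
(860823/423287): 860823 mod 423287 = 14249, so (860823/423287) = (14249/423287)
flip (14249/423287) -> (423287/14249): both odd, 14249 mod 4 = 1, 423287 mod 4 = 3, so the flip contributes +1; sign now -1
(423287/14249): 423287 mod 14249 = 10066, so (423287/14249) = (10066/14249)
factor out 2^1: 10066 = 2^1·5033; with 14249 mod 8 = 1, (2/14249) = +1; sign now -1; continue with (5033/14249)
flip (5033/14249) -> (14249/5033): both odd, 5033 mod 4 = 1, 14249 mod 4 = 1, so the flip contributes +1; sign now -1
(14249/5033): 14249 mod 5033 = 4183, so (14249/5033) = (4183/5033)
flip (4183/5033) -> (5033/4183): both odd, 4183 mod 4 = 3, 5033 mod 4 = 1, so the flip contributes +1; sign now -1
(5033/4183): 5033 mod 4183 = 850, so (5033/4183) = (850/4183)
factor out 2^1: 850 = 2^1·425; with 4183 mod 8 = 7, (2/4183) = +1; sign now -1; continue with (425/4183)
flip (425/4183) -> (4183/425): both odd, 425 mod 4 = 1, 4183 mod 4 = 3, so the flip contributes +1; sign now -1
(4183/425): 4183 mod 425 = 358, so (4183/425) = (358/425)
factor out 2^1: 358 = 2^1·179; with 425 mod 8 = 1, (2/425) = +1; sign now -1; continue with (179/425)
flip (179/425) -> (425/179): both odd, 179 mod 4 = 3, 425 mod 4 = 1, so the flip contributes +1; sign now -1
(425/179): 425 mod 179 = 67, so (425/179) = (67/179)
flip (67/179) -> (179/67): both odd, 67 mod 4 = 3, 179 mod 4 = 3, so the flip contributes -1; sign now +1
(179/67): 179 mod 67 = 45, so (179/67) = (45/67)
flip (45/67) -> (67/45): both odd, 45 mod 4 = 1, 67 mod 4 = 3, so the flip contributes +1; sign now +1
(67/45): 67 mod 45 = 22, so (67/45) = (22/45)
factor out 2^1: 22 = 2^1·11; with 45 mod 8 = 5, (2/45) = -1; sign now -1; continue with (11/45)
flip (11/45) -> (45/11): both odd, 11 mod 4 = 3, 45 mod 4 = 1, so the flip contributes +1; sign now -1
(45/11): 45 mod 11 = 1, so (45/11) = (1/11)
reached (1/11) = 1, so the symbol is -1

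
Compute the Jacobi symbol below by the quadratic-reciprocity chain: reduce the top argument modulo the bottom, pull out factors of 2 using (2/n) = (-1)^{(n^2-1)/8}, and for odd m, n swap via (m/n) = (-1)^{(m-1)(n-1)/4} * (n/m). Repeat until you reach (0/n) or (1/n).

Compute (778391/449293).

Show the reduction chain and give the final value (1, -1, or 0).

-1

(778391/449293) = (329098/449293)   [reduce mod 449293]
329098 = 2^1·164549; (2/449293) = -1 since 449293 mod 8 = 5, so (329098/449293) = (-1)^1·(164549/449293); sign now -1
reciprocity: (164549/449293) = +1·(449293/164549) since 164549 mod 4 = 1, 449293 mod 4 = 1; sign now -1
(449293/164549) = (120195/164549)   [reduce mod 164549]
reciprocity: (120195/164549) = +1·(164549/120195) since 120195 mod 4 = 3, 164549 mod 4 = 1; sign now -1
(164549/120195) = (44354/120195)   [reduce mod 120195]
44354 = 2^1·22177; (2/120195) = -1 since 120195 mod 8 = 3, so (44354/120195) = (-1)^1·(22177/120195); sign now +1
reciprocity: (22177/120195) = +1·(120195/22177) since 22177 mod 4 = 1, 120195 mod 4 = 3; sign now +1
(120195/22177) = (9310/22177)   [reduce mod 22177]
9310 = 2^1·4655; (2/22177) = +1 since 22177 mod 8 = 1, so (9310/22177) = (+1)^1·(4655/22177); sign now +1
reciprocity: (4655/22177) = +1·(22177/4655) since 4655 mod 4 = 3, 22177 mod 4 = 1; sign now +1
(22177/4655) = (3557/4655)   [reduce mod 4655]
reciprocity: (3557/4655) = +1·(4655/3557) since 3557 mod 4 = 1, 4655 mod 4 = 3; sign now +1
(4655/3557) = (1098/3557)   [reduce mod 3557]
1098 = 2^1·549; (2/3557) = -1 since 3557 mod 8 = 5, so (1098/3557) = (-1)^1·(549/3557); sign now -1
reciprocity: (549/3557) = +1·(3557/549) since 549 mod 4 = 1, 3557 mod 4 = 1; sign now -1
(3557/549) = (263/549)   [reduce mod 549]
reciprocity: (263/549) = +1·(549/263) since 263 mod 4 = 3, 549 mod 4 = 1; sign now -1
(549/263) = (23/263)   [reduce mod 263]
reciprocity: (23/263) = -1·(263/23) since 23 mod 4 = 3, 263 mod 4 = 3; sign now +1
(263/23) = (10/23)   [reduce mod 23]
10 = 2^1·5; (2/23) = +1 since 23 mod 8 = 7, so (10/23) = (+1)^1·(5/23); sign now +1
reciprocity: (5/23) = +1·(23/5) since 5 mod 4 = 1, 23 mod 4 = 3; sign now +1
(23/5) = (3/5)   [reduce mod 5]
reciprocity: (3/5) = +1·(5/3) since 3 mod 4 = 3, 5 mod 4 = 1; sign now +1
(5/3) = (2/3)   [reduce mod 3]
2 = 2^1·1; (2/3) = -1 since 3 mod 8 = 3, so (2/3) = (-1)^1·(1/3); sign now -1
(1/3) = 1; final value = sign = -1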